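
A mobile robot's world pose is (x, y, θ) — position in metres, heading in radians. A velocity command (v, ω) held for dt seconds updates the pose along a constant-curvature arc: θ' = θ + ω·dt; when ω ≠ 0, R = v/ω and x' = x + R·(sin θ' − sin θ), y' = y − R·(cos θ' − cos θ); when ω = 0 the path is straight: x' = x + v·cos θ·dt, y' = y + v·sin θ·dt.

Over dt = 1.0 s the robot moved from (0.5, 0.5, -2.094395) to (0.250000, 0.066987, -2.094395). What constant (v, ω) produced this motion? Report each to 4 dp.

v = 0.5000, ω = 0.0000

Δθ = -2.094395 − -2.094395 = 0.000000
ω = Δθ/dt = 0.000000/1.0 = 0.0000
ω = 0 → v = (Δx·cos θ + Δy·sin θ)/dt = 0.5000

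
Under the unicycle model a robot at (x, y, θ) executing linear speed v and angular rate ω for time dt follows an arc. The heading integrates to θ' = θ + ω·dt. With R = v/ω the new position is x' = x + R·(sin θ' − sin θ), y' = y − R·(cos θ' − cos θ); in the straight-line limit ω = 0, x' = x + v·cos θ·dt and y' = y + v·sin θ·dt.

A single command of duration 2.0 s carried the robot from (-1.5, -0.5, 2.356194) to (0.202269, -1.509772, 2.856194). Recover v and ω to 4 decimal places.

v = -1.0000, ω = 0.2500

Δθ = 2.856194 − 2.356194 = 0.500000
ω = Δθ/dt = 0.500000/2.0 = 0.2500
R = Δx/(sin θ' − sin θ) = -4.0000
v = R·ω = -4.0000·0.2500 = -1.0000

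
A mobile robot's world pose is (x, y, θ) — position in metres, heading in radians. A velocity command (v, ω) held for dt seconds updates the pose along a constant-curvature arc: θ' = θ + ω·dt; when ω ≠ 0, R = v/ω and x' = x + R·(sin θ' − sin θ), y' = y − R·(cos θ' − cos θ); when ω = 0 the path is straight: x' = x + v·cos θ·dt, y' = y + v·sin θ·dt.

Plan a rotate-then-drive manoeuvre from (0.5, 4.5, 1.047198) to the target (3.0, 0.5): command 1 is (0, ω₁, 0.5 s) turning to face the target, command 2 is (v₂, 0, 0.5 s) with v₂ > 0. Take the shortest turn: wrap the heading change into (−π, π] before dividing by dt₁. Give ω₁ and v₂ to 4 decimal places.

heading to target = atan2(0.5−4.5, 3−0.5) = -1.0122
Δθ = wrap(-1.0122 − 1.0472) = -2.0594; ω₁ = Δθ/dt₁ = -4.1188
distance = √((3−0.5)² + (0.5−4.5)²) = 4.7170; v₂ = distance/dt₂ = 9.4340

ω₁ = -4.1188, v₂ = 9.4340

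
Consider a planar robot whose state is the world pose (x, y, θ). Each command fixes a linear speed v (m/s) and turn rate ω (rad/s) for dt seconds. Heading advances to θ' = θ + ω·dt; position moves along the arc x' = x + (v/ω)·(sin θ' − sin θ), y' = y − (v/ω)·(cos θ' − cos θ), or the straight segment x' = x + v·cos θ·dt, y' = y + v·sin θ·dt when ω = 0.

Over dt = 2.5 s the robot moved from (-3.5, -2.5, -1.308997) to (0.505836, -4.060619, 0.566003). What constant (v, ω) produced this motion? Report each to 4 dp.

v = 2.0000, ω = 0.7500

Δθ = 0.566003 − -1.308997 = 1.875000
ω = Δθ/dt = 1.875000/2.5 = 0.7500
R = Δx/(sin θ' − sin θ) = 2.6667
v = R·ω = 2.6667·0.7500 = 2.0000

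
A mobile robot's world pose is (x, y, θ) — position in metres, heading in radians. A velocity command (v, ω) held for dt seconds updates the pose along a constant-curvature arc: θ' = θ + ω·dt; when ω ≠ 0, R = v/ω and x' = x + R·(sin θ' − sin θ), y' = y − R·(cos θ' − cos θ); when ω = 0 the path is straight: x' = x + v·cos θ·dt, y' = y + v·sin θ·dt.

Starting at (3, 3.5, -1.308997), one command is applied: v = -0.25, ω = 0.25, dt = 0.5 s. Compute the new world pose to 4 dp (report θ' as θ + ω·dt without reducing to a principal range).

(2.9602, 3.6184, -1.1840)

θ' = -1.3090 + 0.25·0.5 = -1.1840
R = v/ω = -0.25/0.25 = -1.0000
x' = 3 + -1.0000·(sin -1.1840 − sin -1.3090) = 2.9602
y' = 3.5 − -1.0000·(cos -1.1840 − cos -1.3090) = 3.6184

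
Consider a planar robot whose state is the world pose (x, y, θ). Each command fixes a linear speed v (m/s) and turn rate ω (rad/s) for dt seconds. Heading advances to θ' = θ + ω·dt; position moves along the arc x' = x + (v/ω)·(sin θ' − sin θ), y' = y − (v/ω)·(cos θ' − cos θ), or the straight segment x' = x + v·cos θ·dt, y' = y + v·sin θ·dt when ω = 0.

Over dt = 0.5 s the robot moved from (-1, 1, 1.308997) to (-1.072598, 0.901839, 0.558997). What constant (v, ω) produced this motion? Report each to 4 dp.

v = -0.2500, ω = -1.5000

Δθ = 0.558997 − 1.308997 = -0.750000
ω = Δθ/dt = -0.750000/0.5 = -1.5000
R = −Δy/(cos θ' − cos θ) = 0.1667
v = R·ω = 0.1667·-1.5000 = -0.2500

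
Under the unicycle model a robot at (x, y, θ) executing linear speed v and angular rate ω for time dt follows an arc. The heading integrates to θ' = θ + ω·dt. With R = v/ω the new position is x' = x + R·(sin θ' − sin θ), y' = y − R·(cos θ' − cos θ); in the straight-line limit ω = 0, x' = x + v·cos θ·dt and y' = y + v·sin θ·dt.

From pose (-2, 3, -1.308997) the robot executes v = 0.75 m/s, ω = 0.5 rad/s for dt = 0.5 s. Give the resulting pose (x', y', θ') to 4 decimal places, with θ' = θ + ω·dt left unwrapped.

θ' = -1.3090 + 0.5·0.5 = -1.0590
R = v/ω = 0.75/0.5 = 1.5000
x' = -2 + 1.5000·(sin -1.0590 − sin -1.3090) = -1.8589
y' = 3 − 1.5000·(cos -1.0590 − cos -1.3090) = 2.6536

(-1.8589, 2.6536, -1.0590)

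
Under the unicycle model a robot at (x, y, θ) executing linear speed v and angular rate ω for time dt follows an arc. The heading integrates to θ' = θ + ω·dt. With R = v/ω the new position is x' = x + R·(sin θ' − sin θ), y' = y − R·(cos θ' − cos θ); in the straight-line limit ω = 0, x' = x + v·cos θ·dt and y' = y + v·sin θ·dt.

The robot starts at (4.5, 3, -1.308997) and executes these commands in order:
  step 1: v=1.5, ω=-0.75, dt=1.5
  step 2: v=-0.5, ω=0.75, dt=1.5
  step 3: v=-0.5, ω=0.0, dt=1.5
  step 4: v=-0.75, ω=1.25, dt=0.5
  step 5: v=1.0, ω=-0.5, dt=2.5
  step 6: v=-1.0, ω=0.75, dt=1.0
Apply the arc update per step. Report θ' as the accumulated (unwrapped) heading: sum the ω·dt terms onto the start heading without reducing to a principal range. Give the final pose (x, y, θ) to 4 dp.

(4.2785, 1.3919, -1.1840)

step 1: θ'=-2.4340 (R=-2.0000) → pose (3.8682, 0.9625, -2.4340)
step 2: θ'=-1.3090 (R=-0.6667) → pose (4.0788, 1.6417, -1.3090)
step 3: θ'=-1.3090 (straight) → pose (3.8847, 2.3661, -1.3090)
step 4: θ'=-0.6840 (R=-0.6000) → pose (3.6842, 2.6759, -0.6840)
step 5: θ'=-1.9340 (R=-2.0000) → pose (4.2900, 0.4152, -1.9340)
step 6: θ'=-1.1840 (R=-1.3333) → pose (4.2785, 1.3919, -1.1840)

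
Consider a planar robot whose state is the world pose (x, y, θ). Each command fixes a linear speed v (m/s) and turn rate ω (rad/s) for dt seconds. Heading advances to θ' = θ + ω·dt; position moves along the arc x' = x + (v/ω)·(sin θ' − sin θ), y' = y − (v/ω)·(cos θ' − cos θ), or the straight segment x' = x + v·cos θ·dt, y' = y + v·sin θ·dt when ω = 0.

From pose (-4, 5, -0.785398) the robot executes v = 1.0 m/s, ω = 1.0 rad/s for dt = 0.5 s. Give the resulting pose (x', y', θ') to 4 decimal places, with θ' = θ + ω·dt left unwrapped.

(-3.5744, 4.7476, -0.2854)

θ' = -0.7854 + 1.0·0.5 = -0.2854
R = v/ω = 1.0/1.0 = 1.0000
x' = -4 + 1.0000·(sin -0.2854 − sin -0.7854) = -3.5744
y' = 5 − 1.0000·(cos -0.2854 − cos -0.7854) = 4.7476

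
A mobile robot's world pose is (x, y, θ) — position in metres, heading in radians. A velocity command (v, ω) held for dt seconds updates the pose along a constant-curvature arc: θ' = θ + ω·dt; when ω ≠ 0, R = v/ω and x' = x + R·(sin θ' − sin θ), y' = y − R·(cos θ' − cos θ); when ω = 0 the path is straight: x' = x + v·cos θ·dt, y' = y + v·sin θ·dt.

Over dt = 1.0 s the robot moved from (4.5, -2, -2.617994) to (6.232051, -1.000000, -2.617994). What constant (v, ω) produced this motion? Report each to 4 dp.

Δθ = -2.617994 − -2.617994 = 0.000000
ω = Δθ/dt = 0.000000/1.0 = 0.0000
ω = 0 → v = (Δx·cos θ + Δy·sin θ)/dt = -2.0000

v = -2.0000, ω = 0.0000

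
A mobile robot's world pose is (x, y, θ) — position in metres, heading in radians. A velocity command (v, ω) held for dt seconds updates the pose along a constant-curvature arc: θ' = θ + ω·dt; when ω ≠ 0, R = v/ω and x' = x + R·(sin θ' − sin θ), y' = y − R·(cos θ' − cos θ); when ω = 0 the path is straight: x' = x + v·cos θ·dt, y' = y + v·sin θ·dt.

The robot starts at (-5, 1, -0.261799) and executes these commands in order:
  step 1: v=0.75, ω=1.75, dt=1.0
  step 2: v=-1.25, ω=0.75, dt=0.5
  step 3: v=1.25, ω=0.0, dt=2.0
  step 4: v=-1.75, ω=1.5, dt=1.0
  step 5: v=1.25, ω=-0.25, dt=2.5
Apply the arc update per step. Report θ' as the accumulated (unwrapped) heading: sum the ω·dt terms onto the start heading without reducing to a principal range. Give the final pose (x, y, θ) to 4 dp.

step 1: θ'=1.4882 (R=0.4286) → pose (-4.4620, 1.3786, 1.4882)
step 2: θ'=1.8632 (R=-1.6667) → pose (-4.3969, 0.7607, 1.8632)
step 3: θ'=1.8632 (straight) → pose (-5.1175, 3.1546, 1.8632)
step 4: θ'=3.3632 (R=-1.1667) → pose (-3.7440, 2.3527, 3.3632)
step 5: θ'=2.7382 (R=-5.0000) → pose (-6.8057, 2.6318, 2.7382)

(-6.8057, 2.6318, 2.7382)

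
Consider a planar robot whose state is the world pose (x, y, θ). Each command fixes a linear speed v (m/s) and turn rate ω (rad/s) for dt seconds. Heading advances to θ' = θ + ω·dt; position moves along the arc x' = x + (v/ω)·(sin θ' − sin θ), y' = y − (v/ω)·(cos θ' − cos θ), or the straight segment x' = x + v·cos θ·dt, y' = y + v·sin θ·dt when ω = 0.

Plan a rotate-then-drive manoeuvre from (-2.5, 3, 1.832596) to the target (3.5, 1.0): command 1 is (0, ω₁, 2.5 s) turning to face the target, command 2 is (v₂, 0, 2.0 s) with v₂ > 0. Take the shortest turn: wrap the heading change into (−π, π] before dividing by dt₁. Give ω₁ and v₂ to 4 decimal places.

ω₁ = -0.8617, v₂ = 3.1623

heading to target = atan2(1−3, 3.5−-2.5) = -0.3218
Δθ = wrap(-0.3218 − 1.8326) = -2.1543; ω₁ = Δθ/dt₁ = -0.8617
distance = √((3.5−-2.5)² + (1−3)²) = 6.3246; v₂ = distance/dt₂ = 3.1623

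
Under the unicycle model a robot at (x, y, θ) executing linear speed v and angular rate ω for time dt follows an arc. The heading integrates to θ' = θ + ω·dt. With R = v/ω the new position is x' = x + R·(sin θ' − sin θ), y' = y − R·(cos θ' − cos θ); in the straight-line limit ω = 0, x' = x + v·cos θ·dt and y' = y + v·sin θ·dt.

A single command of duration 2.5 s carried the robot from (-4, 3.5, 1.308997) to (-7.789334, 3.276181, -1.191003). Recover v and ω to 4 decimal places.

Δθ = -1.191003 − 1.308997 = -2.500000
ω = Δθ/dt = -2.500000/2.5 = -1.0000
R = Δx/(sin θ' − sin θ) = 2.0000
v = R·ω = 2.0000·-1.0000 = -2.0000

v = -2.0000, ω = -1.0000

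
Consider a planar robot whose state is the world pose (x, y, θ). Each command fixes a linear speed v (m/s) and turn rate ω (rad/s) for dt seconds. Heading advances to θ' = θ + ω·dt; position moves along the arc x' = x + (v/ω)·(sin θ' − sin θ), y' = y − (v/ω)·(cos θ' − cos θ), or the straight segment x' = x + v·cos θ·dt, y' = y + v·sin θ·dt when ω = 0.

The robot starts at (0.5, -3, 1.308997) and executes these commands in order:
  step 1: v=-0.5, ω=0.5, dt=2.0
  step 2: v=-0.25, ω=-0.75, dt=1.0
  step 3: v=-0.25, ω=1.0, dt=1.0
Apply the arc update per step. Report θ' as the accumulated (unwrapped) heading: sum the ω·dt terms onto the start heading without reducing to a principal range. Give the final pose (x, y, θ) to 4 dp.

step 1: θ'=2.3090 (R=-1.0000) → pose (0.7262, -3.9318, 2.3090)
step 2: θ'=1.5590 (R=0.3333) → pose (0.8130, -4.1600, 1.5590)
step 3: θ'=2.5590 (R=-0.2500) → pose (0.9254, -4.3717, 2.5590)

(0.9254, -4.3717, 2.5590)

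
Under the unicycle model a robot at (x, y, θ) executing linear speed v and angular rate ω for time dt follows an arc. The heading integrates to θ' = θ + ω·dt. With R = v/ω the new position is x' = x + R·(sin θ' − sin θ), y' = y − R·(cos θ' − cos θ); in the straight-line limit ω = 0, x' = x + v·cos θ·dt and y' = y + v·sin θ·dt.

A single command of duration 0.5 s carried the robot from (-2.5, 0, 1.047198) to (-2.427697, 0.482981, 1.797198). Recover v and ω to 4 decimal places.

v = 1.0000, ω = 1.5000

Δθ = 1.797198 − 1.047198 = 0.750000
ω = Δθ/dt = 0.750000/0.5 = 1.5000
R = −Δy/(cos θ' − cos θ) = 0.6667
v = R·ω = 0.6667·1.5000 = 1.0000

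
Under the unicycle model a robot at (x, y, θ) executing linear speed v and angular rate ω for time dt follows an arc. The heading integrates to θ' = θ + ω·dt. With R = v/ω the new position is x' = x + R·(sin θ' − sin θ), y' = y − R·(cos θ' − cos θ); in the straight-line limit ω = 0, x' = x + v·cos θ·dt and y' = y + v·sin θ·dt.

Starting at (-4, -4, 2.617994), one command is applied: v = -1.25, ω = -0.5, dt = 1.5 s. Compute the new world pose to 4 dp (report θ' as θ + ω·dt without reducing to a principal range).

θ' = 2.6180 + -0.5·1.5 = 1.8680
R = v/ω = -1.25/-0.5 = 2.5000
x' = -4 + 2.5000·(sin 1.8680 − sin 2.6180) = -2.8596
y' = -4 − 2.5000·(cos 1.8680 − cos 2.6180) = -5.4330

(-2.8596, -5.4330, 1.8680)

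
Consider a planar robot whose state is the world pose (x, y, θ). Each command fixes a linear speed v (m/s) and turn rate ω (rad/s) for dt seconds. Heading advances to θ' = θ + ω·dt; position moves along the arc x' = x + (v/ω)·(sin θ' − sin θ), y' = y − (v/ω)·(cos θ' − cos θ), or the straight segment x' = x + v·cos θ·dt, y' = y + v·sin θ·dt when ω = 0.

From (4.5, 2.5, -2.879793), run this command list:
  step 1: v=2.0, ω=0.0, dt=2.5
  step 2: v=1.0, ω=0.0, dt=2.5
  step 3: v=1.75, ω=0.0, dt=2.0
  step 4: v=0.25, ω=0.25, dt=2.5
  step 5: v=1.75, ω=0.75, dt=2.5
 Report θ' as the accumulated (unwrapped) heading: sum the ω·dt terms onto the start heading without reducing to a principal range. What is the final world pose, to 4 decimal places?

step 1: θ'=-2.8798 (straight) → pose (-0.3296, 1.2059, -2.8798)
step 2: θ'=-2.8798 (straight) → pose (-2.7444, 0.5589, -2.8798)
step 3: θ'=-2.8798 (straight) → pose (-6.1252, -0.3470, -2.8798)
step 4: θ'=-2.2548 (R=1.0000) → pose (-6.6414, -0.6810, -2.2548)
step 5: θ'=-0.3798 (R=2.3333) → pose (-5.6980, -4.3225, -0.3798)

(-5.6980, -4.3225, -0.3798)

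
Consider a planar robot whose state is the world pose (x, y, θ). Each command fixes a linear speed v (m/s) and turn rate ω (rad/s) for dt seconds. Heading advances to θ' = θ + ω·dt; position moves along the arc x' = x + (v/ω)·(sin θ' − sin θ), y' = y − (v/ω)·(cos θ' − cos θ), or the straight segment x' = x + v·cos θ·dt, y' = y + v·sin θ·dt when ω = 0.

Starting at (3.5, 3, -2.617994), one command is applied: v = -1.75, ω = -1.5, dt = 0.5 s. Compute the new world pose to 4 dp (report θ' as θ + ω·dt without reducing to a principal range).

(4.3452, 3.1265, -3.3680)

θ' = -2.6180 + -1.5·0.5 = -3.3680
R = v/ω = -1.75/-1.5 = 1.1667
x' = 3.5 + 1.1667·(sin -3.3680 − sin -2.6180) = 4.3452
y' = 3 − 1.1667·(cos -3.3680 − cos -2.6180) = 3.1265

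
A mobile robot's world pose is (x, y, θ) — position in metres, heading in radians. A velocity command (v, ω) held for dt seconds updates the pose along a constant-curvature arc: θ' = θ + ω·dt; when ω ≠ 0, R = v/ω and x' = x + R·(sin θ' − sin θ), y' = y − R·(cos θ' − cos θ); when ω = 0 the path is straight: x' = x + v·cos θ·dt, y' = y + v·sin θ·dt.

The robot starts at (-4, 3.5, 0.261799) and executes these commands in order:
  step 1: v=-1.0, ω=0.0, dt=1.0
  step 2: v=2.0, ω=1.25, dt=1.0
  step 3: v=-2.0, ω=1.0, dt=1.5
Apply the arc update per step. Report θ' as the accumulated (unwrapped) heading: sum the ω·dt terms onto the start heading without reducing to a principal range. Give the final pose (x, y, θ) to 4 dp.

step 1: θ'=0.2618 (straight) → pose (-4.9659, 3.2412, 0.2618)
step 2: θ'=1.5118 (R=1.6000) → pose (-3.7828, 4.6923, 1.5118)
step 3: θ'=3.0118 (R=-2.0000) → pose (-2.0452, 2.5912, 3.0118)

(-2.0452, 2.5912, 3.0118)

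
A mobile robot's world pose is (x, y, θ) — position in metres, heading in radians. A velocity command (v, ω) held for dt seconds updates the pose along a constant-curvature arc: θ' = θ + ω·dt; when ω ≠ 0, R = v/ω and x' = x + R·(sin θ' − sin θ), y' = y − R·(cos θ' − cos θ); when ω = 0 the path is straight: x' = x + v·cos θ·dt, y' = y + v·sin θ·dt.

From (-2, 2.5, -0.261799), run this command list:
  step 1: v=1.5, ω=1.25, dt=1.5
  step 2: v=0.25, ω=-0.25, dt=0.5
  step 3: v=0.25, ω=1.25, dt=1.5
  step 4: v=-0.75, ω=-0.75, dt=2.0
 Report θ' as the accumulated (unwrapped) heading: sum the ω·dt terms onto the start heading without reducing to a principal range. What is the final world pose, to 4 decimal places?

step 1: θ'=1.6132 (R=1.2000) → pose (-0.4905, 3.7100, 1.6132)
step 2: θ'=1.4882 (R=-1.0000) → pose (-0.4880, 3.8349, 1.4882)
step 3: θ'=3.3632 (R=0.2000) → pose (-0.7313, 4.0465, 3.3632)
step 4: θ'=1.8632 (R=1.0000) → pose (0.4461, 3.3592, 1.8632)

(0.4461, 3.3592, 1.8632)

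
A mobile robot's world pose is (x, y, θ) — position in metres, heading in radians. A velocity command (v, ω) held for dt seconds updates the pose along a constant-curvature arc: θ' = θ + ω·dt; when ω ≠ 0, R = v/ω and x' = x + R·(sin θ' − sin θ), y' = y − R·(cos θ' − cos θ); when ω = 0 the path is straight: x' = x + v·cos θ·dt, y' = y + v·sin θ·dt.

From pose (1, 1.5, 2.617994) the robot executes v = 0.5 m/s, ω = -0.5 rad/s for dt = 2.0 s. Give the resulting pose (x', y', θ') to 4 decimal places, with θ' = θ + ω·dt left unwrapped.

(0.5011, 2.3188, 1.6180)

θ' = 2.6180 + -0.5·2.0 = 1.6180
R = v/ω = 0.5/-0.5 = -1.0000
x' = 1 + -1.0000·(sin 1.6180 − sin 2.6180) = 0.5011
y' = 1.5 − -1.0000·(cos 1.6180 − cos 2.6180) = 2.3188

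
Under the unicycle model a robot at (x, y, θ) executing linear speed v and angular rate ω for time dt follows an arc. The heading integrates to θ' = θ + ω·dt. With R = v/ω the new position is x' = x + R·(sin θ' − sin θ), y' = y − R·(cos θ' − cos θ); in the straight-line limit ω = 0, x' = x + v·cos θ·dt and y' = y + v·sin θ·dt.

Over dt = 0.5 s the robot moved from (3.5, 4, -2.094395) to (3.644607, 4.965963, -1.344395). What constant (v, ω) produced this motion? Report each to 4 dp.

v = -2.0000, ω = 1.5000

Δθ = -1.344395 − -2.094395 = 0.750000
ω = Δθ/dt = 0.750000/0.5 = 1.5000
R = −Δy/(cos θ' − cos θ) = -1.3333
v = R·ω = -1.3333·1.5000 = -2.0000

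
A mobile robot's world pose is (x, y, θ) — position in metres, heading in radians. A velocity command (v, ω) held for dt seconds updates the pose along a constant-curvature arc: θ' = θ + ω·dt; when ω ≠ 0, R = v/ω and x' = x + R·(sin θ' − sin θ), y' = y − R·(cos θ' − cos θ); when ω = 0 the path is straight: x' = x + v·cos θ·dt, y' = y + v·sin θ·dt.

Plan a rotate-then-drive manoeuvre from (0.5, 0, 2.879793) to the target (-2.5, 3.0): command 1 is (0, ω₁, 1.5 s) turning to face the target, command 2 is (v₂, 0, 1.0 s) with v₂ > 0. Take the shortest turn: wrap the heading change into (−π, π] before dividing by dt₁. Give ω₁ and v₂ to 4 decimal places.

heading to target = atan2(3−0, -2.5−0.5) = 2.3562
Δθ = wrap(2.3562 − 2.8798) = -0.5236; ω₁ = Δθ/dt₁ = -0.3491
distance = √((-2.5−0.5)² + (3−0)²) = 4.2426; v₂ = distance/dt₂ = 4.2426

ω₁ = -0.3491, v₂ = 4.2426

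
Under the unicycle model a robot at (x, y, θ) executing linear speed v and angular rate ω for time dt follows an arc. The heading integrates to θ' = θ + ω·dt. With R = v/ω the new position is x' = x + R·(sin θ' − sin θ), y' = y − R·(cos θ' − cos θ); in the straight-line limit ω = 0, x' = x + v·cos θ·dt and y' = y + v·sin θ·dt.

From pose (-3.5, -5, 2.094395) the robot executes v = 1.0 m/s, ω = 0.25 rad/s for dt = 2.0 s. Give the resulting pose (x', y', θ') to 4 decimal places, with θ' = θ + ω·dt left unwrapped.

(-4.8829, -3.5841, 2.5944)

θ' = 2.0944 + 0.25·2.0 = 2.5944
R = v/ω = 1.0/0.25 = 4.0000
x' = -3.5 + 4.0000·(sin 2.5944 − sin 2.0944) = -4.8829
y' = -5 − 4.0000·(cos 2.5944 − cos 2.0944) = -3.5841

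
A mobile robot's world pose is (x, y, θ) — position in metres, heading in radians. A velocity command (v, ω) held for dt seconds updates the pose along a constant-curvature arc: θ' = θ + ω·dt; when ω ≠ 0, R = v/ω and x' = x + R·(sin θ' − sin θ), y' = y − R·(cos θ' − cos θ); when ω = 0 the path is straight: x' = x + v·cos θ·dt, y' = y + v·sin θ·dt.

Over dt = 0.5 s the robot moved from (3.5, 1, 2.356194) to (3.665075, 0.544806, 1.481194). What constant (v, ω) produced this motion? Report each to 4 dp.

Δθ = 1.481194 − 2.356194 = -0.875000
ω = Δθ/dt = -0.875000/0.5 = -1.7500
R = −Δy/(cos θ' − cos θ) = 0.5714
v = R·ω = 0.5714·-1.7500 = -1.0000

v = -1.0000, ω = -1.7500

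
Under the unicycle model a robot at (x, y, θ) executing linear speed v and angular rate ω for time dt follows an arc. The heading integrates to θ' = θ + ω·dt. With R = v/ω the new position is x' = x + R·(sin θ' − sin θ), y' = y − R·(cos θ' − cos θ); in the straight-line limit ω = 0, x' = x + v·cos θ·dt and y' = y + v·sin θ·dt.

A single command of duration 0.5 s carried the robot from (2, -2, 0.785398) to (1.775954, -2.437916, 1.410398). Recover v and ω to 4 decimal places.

Δθ = 1.410398 − 0.785398 = 0.625000
ω = Δθ/dt = 0.625000/0.5 = 1.2500
R = −Δy/(cos θ' − cos θ) = -0.8000
v = R·ω = -0.8000·1.2500 = -1.0000

v = -1.0000, ω = 1.2500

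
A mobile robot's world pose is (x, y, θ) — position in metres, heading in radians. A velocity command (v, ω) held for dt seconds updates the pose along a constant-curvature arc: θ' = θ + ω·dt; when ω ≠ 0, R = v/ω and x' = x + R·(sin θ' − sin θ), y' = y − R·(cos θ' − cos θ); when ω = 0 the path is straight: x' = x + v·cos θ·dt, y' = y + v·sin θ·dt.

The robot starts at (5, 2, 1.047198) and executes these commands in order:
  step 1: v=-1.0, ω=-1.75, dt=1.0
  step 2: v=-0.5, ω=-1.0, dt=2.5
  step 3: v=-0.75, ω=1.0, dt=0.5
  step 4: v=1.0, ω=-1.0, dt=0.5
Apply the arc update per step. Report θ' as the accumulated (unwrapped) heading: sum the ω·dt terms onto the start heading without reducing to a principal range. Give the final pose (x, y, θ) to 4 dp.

(4.3680, 2.7071, -3.2028)

step 1: θ'=-0.7028 (R=0.5714) → pose (4.1358, 1.8497, -0.7028)
step 2: θ'=-3.2028 (R=0.5000) → pose (4.4895, 2.7303, -3.2028)
step 3: θ'=-2.7028 (R=-0.7500) → pose (4.8541, 2.7999, -2.7028)
step 4: θ'=-3.2028 (R=-1.0000) → pose (4.3680, 2.7071, -3.2028)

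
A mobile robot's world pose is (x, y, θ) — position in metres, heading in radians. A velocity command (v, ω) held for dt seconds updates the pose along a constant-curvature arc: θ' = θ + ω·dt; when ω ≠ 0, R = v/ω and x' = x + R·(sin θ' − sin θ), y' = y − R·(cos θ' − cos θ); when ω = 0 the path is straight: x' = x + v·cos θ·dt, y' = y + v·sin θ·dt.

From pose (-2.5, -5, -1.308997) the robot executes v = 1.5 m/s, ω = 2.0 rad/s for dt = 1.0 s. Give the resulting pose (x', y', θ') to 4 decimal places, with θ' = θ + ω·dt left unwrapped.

(-1.2976, -5.3838, 0.6910)

θ' = -1.3090 + 2.0·1.0 = 0.6910
R = v/ω = 1.5/2.0 = 0.7500
x' = -2.5 + 0.7500·(sin 0.6910 − sin -1.3090) = -1.2976
y' = -5 − 0.7500·(cos 0.6910 − cos -1.3090) = -5.3838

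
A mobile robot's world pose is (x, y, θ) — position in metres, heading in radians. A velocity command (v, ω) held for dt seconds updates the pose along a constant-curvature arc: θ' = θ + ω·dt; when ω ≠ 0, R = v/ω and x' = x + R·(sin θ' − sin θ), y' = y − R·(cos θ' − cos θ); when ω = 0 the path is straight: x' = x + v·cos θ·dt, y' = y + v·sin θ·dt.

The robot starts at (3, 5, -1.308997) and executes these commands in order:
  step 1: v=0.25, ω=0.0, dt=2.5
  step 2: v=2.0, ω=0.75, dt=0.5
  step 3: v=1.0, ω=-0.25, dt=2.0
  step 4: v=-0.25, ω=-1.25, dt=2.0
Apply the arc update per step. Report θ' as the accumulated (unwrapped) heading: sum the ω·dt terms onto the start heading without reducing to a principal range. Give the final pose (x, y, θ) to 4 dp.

step 1: θ'=-1.3090 (straight) → pose (3.1618, 4.3963, -1.3090)
step 2: θ'=-0.9340 (R=2.6667) → pose (3.5936, 3.5008, -0.9340)
step 3: θ'=-1.4340 (R=-4.0000) → pose (4.3402, 1.6678, -1.4340)
step 4: θ'=-3.9340 (R=0.2000) → pose (4.6807, 1.8355, -3.9340)

(4.6807, 1.8355, -3.9340)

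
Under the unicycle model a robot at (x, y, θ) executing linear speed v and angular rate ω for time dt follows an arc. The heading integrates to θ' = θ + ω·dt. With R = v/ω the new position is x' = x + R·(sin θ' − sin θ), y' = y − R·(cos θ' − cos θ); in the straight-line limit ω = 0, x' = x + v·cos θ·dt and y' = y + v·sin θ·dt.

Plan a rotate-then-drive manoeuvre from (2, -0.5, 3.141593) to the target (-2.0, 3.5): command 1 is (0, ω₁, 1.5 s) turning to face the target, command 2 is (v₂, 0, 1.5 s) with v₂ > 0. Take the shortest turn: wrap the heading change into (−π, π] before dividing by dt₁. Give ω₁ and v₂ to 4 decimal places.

ω₁ = -0.5236, v₂ = 3.7712

heading to target = atan2(3.5−-0.5, -2−2) = 2.3562
Δθ = wrap(2.3562 − 3.1416) = -0.7854; ω₁ = Δθ/dt₁ = -0.5236
distance = √((-2−2)² + (3.5−-0.5)²) = 5.6569; v₂ = distance/dt₂ = 3.7712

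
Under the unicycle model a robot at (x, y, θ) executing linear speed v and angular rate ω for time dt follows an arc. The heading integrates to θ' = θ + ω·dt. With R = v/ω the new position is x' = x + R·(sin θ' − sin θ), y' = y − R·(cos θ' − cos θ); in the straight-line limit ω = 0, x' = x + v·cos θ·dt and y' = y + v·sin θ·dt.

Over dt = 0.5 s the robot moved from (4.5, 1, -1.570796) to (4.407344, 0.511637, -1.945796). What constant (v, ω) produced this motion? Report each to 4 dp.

Δθ = -1.945796 − -1.570796 = -0.375000
ω = Δθ/dt = -0.375000/0.5 = -0.7500
R = −Δy/(cos θ' − cos θ) = -1.3333
v = R·ω = -1.3333·-0.7500 = 1.0000

v = 1.0000, ω = -0.7500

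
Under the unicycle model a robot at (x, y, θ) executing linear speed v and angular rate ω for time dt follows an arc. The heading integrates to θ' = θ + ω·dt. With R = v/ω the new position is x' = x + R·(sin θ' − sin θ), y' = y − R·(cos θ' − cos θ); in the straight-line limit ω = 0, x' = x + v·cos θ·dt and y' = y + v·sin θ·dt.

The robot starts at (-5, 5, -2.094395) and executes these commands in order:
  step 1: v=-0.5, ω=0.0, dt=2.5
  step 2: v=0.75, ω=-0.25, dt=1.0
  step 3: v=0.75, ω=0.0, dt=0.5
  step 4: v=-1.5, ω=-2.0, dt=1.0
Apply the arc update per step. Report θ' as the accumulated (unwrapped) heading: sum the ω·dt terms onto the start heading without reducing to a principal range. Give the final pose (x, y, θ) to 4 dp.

step 1: θ'=-2.0944 (straight) → pose (-4.3750, 6.0825, -2.0944)
step 2: θ'=-2.3444 (R=-3.0000) → pose (-4.8269, 5.4864, -2.3444)
step 3: θ'=-2.3444 (straight) → pose (-5.0889, 5.2181, -2.3444)
step 4: θ'=-4.3444 (R=0.7500) → pose (-3.8526, 4.9639, -4.3444)

(-3.8526, 4.9639, -4.3444)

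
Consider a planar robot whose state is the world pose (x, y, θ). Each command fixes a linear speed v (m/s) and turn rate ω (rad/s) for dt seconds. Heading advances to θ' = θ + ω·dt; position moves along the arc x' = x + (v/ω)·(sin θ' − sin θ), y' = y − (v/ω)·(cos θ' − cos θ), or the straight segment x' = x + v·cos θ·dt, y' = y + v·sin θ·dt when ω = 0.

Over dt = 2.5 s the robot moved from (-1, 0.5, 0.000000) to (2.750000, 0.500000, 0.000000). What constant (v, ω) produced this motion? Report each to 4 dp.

Δθ = 0.000000 − 0.000000 = 0.000000
ω = Δθ/dt = 0.000000/2.5 = 0.0000
ω = 0 → v = (Δx·cos θ + Δy·sin θ)/dt = 1.5000

v = 1.5000, ω = 0.0000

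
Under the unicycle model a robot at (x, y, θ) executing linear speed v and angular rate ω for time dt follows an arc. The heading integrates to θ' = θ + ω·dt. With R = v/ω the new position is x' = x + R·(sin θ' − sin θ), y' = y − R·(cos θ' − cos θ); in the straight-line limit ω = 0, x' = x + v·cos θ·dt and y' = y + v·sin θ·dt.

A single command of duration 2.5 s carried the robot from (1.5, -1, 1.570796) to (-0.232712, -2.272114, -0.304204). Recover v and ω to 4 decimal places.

v = -1.0000, ω = -0.7500

Δθ = -0.304204 − 1.570796 = -1.875000
ω = Δθ/dt = -1.875000/2.5 = -0.7500
R = Δx/(sin θ' − sin θ) = 1.3333
v = R·ω = 1.3333·-0.7500 = -1.0000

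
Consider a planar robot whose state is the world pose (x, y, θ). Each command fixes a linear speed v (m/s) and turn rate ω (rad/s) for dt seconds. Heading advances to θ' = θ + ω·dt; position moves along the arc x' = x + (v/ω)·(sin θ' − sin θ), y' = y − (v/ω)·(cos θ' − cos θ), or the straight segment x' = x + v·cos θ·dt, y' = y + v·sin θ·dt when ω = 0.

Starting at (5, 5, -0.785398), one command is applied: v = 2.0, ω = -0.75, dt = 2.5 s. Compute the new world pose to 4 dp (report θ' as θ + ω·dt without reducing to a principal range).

θ' = -0.7854 + -0.75·2.5 = -2.6604
R = v/ω = 2.0/-0.75 = -2.6667
x' = 5 + -2.6667·(sin -2.6604 − sin -0.7854) = 4.3486
y' = 5 − -2.6667·(cos -2.6604 − cos -0.7854) = 0.7505

(4.3486, 0.7505, -2.6604)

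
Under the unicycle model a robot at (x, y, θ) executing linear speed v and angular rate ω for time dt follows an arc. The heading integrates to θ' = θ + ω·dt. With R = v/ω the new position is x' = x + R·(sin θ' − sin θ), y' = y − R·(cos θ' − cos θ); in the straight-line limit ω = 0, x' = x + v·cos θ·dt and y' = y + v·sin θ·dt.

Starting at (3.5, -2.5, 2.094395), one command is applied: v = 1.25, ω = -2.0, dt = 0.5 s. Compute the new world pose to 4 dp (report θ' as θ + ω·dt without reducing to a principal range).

(3.4859, -1.9009, 1.0944)

θ' = 2.0944 + -2.0·0.5 = 1.0944
R = v/ω = 1.25/-2.0 = -0.6250
x' = 3.5 + -0.6250·(sin 1.0944 − sin 2.0944) = 3.4859
y' = -2.5 − -0.6250·(cos 1.0944 − cos 2.0944) = -1.9009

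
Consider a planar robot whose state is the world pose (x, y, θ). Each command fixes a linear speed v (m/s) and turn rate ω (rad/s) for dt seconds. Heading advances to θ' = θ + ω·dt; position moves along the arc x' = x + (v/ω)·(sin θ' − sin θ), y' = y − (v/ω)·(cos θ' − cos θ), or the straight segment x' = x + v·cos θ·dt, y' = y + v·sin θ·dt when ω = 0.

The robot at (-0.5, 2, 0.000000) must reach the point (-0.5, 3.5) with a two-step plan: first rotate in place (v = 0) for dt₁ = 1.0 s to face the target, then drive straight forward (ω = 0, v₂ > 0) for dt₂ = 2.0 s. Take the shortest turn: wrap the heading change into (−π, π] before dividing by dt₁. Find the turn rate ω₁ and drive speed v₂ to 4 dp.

heading to target = atan2(3.5−2, -0.5−-0.5) = 1.5708
Δθ = wrap(1.5708 − 0.0000) = 1.5708; ω₁ = Δθ/dt₁ = 1.5708
distance = √((-0.5−-0.5)² + (3.5−2)²) = 1.5000; v₂ = distance/dt₂ = 0.7500

ω₁ = 1.5708, v₂ = 0.7500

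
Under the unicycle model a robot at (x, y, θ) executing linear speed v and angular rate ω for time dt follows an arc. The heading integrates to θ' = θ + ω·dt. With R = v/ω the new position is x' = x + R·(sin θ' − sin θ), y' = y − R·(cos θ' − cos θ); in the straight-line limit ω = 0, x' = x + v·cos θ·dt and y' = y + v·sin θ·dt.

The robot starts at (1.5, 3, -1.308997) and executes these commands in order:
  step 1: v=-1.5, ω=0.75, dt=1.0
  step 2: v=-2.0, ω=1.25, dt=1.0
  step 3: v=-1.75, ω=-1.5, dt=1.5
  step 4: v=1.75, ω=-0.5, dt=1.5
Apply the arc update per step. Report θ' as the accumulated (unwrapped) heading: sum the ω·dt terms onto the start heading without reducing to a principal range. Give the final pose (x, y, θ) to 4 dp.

step 1: θ'=-0.5590 (R=-2.0000) → pose (0.6288, 4.1779, -0.5590)
step 2: θ'=0.6910 (R=-1.6000) → pose (-1.2394, 4.0544, 0.6910)
step 3: θ'=-1.5590 (R=1.1667) → pose (-3.1495, 4.9397, -1.5590)
step 4: θ'=-2.3090 (R=-3.5000) → pose (-4.0604, 2.5431, -2.3090)

(-4.0604, 2.5431, -2.3090)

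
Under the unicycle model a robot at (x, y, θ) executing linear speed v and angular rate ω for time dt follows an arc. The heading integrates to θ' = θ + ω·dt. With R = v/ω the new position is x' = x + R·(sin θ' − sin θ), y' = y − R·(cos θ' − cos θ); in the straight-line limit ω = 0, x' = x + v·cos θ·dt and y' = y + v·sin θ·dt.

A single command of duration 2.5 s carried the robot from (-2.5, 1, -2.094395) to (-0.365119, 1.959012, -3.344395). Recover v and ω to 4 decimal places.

v = -1.0000, ω = -0.5000

Δθ = -3.344395 − -2.094395 = -1.250000
ω = Δθ/dt = -1.250000/2.5 = -0.5000
R = Δx/(sin θ' − sin θ) = 2.0000
v = R·ω = 2.0000·-0.5000 = -1.0000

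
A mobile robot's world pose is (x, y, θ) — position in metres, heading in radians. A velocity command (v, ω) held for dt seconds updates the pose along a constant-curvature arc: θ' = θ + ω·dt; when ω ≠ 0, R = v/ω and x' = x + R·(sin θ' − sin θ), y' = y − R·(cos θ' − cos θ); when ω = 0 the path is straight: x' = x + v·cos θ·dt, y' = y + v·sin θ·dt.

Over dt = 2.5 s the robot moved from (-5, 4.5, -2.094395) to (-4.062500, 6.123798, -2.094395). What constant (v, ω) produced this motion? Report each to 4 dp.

Δθ = -2.094395 − -2.094395 = 0.000000
ω = Δθ/dt = 0.000000/2.5 = 0.0000
ω = 0 → v = (Δx·cos θ + Δy·sin θ)/dt = -0.7500

v = -0.7500, ω = 0.0000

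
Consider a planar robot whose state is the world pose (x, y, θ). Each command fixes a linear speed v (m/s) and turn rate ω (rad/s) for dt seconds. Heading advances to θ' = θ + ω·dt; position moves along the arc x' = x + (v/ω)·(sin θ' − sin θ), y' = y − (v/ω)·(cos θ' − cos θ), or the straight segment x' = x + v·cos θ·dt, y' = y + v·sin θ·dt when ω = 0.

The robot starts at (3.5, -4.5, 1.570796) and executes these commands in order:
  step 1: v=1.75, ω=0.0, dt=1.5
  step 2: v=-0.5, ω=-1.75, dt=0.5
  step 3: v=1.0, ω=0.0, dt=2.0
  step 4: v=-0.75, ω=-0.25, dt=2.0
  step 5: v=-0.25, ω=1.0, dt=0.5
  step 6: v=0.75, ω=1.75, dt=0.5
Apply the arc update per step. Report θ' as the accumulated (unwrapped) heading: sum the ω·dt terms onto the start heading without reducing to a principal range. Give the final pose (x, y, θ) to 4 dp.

step 1: θ'=1.5708 (straight) → pose (3.5000, -1.8750, 1.5708)
step 2: θ'=0.6958 (R=0.2857) → pose (3.3974, -2.0943, 0.6958)
step 3: θ'=0.6958 (straight) → pose (4.9325, -0.8123, 0.6958)
step 4: θ'=0.1958 (R=3.0000) → pose (3.5932, -1.4524, 0.1958)
step 5: θ'=0.6958 (R=-0.2500) → pose (3.4816, -1.5057, 0.6958)
step 6: θ'=1.5708 (R=0.4286) → pose (3.6354, -1.1767, 1.5708)

(3.6354, -1.1767, 1.5708)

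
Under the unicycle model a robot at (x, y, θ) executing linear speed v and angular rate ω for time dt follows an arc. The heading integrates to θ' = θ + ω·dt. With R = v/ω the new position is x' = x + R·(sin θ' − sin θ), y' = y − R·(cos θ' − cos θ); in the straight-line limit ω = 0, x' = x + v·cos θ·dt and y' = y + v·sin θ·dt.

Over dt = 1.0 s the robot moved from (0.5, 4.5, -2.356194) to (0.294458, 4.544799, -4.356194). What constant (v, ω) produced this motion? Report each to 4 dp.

Δθ = -4.356194 − -2.356194 = -2.000000
ω = Δθ/dt = -2.000000/1.0 = -2.0000
R = Δx/(sin θ' − sin θ) = -0.1250
v = R·ω = -0.1250·-2.0000 = 0.2500

v = 0.2500, ω = -2.0000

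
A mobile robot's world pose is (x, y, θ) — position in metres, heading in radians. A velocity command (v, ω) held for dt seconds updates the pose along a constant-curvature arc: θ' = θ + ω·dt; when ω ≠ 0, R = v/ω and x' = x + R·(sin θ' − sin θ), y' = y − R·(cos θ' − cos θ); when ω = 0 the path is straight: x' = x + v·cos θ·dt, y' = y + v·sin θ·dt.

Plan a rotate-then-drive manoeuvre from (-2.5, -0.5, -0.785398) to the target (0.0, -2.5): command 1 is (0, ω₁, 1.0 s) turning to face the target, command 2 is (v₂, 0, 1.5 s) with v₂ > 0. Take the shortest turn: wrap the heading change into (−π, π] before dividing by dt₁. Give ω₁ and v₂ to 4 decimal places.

ω₁ = 0.1107, v₂ = 2.1344

heading to target = atan2(-2.5−-0.5, 0−-2.5) = -0.6747
Δθ = wrap(-0.6747 − -0.7854) = 0.1107; ω₁ = Δθ/dt₁ = 0.1107
distance = √((0−-2.5)² + (-2.5−-0.5)²) = 3.2016; v₂ = distance/dt₂ = 2.1344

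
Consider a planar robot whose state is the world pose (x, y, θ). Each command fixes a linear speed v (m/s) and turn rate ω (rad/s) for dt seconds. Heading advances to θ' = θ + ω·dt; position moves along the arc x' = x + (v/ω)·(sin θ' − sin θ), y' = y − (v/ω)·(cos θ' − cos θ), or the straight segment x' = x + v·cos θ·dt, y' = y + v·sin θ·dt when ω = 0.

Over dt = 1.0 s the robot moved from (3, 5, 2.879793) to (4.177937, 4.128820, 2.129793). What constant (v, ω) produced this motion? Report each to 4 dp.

v = -1.5000, ω = -0.7500

Δθ = 2.129793 − 2.879793 = -0.750000
ω = Δθ/dt = -0.750000/1.0 = -0.7500
R = Δx/(sin θ' − sin θ) = 2.0000
v = R·ω = 2.0000·-0.7500 = -1.5000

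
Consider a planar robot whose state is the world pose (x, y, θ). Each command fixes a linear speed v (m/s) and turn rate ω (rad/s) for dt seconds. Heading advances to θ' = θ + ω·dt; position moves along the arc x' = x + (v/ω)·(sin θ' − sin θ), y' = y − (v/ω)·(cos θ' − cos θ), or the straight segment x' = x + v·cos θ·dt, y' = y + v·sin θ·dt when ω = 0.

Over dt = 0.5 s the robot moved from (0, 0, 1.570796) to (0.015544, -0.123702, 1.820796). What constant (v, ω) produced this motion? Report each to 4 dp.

v = -0.2500, ω = 0.5000

Δθ = 1.820796 − 1.570796 = 0.250000
ω = Δθ/dt = 0.250000/0.5 = 0.5000
R = −Δy/(cos θ' − cos θ) = -0.5000
v = R·ω = -0.5000·0.5000 = -0.2500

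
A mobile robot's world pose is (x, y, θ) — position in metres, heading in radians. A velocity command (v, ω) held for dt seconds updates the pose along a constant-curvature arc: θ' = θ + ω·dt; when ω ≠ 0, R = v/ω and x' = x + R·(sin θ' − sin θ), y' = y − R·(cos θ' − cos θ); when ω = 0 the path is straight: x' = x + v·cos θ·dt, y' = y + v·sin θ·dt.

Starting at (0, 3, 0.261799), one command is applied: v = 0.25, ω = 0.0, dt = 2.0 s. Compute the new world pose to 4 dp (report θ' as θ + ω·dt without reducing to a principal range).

θ' = 0.2618 + 0.0·2.0 = 0.2618
ω = 0 → straight: x' = 0 + 0.25·cos(0.2618)·2.0 = 0.4830
y' = 3 + 0.25·sin(0.2618)·2.0 = 3.1294

(0.4830, 3.1294, 0.2618)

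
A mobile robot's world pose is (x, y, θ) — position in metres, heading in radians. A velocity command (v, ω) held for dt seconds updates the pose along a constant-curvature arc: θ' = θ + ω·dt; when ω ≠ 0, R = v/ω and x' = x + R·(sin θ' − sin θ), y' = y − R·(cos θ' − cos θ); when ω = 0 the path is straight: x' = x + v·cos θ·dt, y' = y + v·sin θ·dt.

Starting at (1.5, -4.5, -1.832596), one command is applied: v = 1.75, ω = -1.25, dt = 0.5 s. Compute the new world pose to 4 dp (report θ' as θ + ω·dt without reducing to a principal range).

(1.0324, -5.2227, -2.4576)

θ' = -1.8326 + -1.25·0.5 = -2.4576
R = v/ω = 1.75/-1.25 = -1.4000
x' = 1.5 + -1.4000·(sin -2.4576 − sin -1.8326) = 1.0324
y' = -4.5 − -1.4000·(cos -2.4576 − cos -1.8326) = -5.2227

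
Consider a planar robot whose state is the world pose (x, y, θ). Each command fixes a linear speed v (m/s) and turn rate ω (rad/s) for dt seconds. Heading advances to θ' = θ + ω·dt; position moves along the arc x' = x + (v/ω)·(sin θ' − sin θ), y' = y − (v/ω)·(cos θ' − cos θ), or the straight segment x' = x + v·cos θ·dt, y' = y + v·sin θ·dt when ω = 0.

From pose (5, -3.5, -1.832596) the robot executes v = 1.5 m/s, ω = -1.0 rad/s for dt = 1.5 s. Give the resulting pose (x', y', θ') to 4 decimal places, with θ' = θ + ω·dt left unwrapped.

θ' = -1.8326 + -1.0·1.5 = -3.3326
R = v/ω = 1.5/-1.0 = -1.5000
x' = 5 + -1.5000·(sin -3.3326 − sin -1.8326) = 3.2663
y' = -3.5 − -1.5000·(cos -3.3326 − cos -1.8326) = -4.5845

(3.2663, -4.5845, -3.3326)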